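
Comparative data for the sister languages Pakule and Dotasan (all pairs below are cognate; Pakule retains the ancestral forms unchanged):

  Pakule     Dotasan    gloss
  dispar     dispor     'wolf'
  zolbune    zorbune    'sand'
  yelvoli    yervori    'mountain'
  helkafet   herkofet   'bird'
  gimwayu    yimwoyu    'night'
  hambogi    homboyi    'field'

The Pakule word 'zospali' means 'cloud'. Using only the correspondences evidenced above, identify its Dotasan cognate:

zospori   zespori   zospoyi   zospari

gimwayu ~ yimwoyu — Pakule a corresponds to Dotasan o after a consonant, before a consonant other than r, m, n, p, b, f, v.
yelvoli ~ yervori — Pakule l corresponds to Dotasan r between vowels (before a front vowel).
Applying these to Pakule 'zospali':
  zospali → zospoli   (a→o after a consonant, before a consonant other than r, m, n, p, b, f, v)
  zospoli → zospori   (l→r between vowels (before a front vowel))
So the Dotasan cognate is 'zospori'.

zospori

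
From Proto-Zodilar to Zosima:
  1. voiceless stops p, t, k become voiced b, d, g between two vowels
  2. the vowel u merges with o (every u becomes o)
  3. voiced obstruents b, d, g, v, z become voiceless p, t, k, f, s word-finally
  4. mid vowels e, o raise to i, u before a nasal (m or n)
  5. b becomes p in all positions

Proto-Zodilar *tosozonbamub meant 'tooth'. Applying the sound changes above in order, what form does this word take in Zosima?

Zosima: *tosozonbamub > tosozonbamob > tosozonbamop > tosozunbamop > tosozunpamop  (by vowel merger, final devoicing, pre-nasal raising, unconditioned shift)

tosozunpamop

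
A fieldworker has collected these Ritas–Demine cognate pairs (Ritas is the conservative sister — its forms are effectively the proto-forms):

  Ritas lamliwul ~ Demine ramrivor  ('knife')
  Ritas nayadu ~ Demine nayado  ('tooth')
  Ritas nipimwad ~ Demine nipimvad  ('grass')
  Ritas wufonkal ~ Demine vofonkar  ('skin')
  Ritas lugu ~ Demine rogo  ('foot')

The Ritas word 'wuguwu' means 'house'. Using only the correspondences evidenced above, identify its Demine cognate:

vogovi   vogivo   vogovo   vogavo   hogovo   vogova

wufonkal ~ vofonkar — Ritas w corresponds to Demine v word-initially before a back vowel.
lamliwul ~ ramrivor, lugu ~ rogo — Ritas u corresponds to Demine o after a consonant, before a consonant other than r, m, n, p, b, f, v.
lamliwul ~ ramrivor — Ritas w corresponds to Demine v between vowels (before a back vowel).
nayadu ~ nayado, lugu ~ rogo — Ritas u corresponds to Demine o word-finally.
Applying these to Ritas 'wuguwu':
  wuguwu → vuguwu   (w→v word-initially before a back vowel)
  vuguwu → voguwu   (u→o after a consonant, before a consonant other than r, m, n, p, b, f, v)
  voguwu → vogowu   (u→o after a consonant, before a consonant other than r, m, n, p, b, f, v)
  vogowu → vogovu   (w→v between vowels (before a back vowel))
  vogovu → vogovo   (u→o word-finally)
So the Demine cognate is 'vogovo'.

vogovo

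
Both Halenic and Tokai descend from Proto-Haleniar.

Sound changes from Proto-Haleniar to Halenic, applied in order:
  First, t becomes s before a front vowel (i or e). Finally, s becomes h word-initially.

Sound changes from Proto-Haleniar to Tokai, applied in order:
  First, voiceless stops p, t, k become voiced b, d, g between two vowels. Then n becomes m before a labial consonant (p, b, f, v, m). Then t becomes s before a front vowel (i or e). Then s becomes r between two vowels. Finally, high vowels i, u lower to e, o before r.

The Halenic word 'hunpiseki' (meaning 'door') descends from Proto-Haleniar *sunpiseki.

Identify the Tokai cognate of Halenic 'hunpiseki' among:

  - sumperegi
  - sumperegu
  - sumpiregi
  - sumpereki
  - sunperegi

Tokai: *sunpiseki
  sunpiseki → sunpisegi   [intervocalic voicing]
  sunpisegi → sumpisegi   [nasal place assimilation]
  sumpisegi (rule 3 does not apply)
  sumpisegi → sumpiregi   [rhotacism]
  sumpiregi → sumperegi   [pre-rhotic lowering]
  giving Tokai sumperegi.
Only 'sumperegi' matches the regular Tokai development of *sunpiseki.

sumperegi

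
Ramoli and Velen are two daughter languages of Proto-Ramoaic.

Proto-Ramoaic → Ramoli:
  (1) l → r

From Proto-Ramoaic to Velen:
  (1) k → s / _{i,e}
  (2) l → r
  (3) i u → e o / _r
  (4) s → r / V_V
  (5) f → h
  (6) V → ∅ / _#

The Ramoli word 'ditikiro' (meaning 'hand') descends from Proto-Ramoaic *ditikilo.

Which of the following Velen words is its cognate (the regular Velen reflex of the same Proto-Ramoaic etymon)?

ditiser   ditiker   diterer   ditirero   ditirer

ditirer

Velen: *ditikilo
  ditikilo → ditisilo   [palatalisation]
  ditisilo → ditisiro   [unconditioned shift]
  ditisiro → ditisero   [pre-rhotic lowering]
  ditisero → ditirero   [rhotacism]
  ditirero (rule 5 does not apply)
  ditirero → ditirer   [apocope]
  giving Velen ditirer.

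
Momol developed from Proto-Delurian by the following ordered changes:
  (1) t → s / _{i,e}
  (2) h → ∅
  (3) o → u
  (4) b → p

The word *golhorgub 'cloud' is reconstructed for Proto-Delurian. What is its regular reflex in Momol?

gulurgup

Momol: *golhorgub
  golhorgub (rule 1 does not apply)
  golhorgub → golorgub   [h-loss]
  golorgub → gulurgub   [vowel merger]
  gulurgub → gulurgup   [unconditioned shift]
  giving Momol gulurgup.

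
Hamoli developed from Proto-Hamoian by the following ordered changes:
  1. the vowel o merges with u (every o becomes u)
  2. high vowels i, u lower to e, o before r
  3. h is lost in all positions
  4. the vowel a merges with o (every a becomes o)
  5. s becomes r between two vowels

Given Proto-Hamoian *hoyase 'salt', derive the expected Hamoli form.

Hamoli: start from *hoyase.
  rule 1 (vowel merger): hoyase → huyase
  rule 2: no change — huyase
  rule 3 (h-loss): huyase → uyase
  rule 4 (vowel merger): uyase → uyose
  rule 5 (rhotacism): uyose → uyore
  ⇒ Hamoli uyore

uyore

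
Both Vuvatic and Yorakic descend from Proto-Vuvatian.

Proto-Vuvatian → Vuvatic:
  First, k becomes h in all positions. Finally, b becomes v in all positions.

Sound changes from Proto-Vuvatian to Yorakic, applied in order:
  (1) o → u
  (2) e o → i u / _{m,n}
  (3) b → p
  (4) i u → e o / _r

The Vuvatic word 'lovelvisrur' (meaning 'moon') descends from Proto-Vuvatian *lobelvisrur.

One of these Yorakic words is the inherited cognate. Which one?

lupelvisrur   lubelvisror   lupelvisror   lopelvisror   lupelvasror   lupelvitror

Yorakic: *lobelvisrur
  lobelvisrur → lubelvisrur   [vowel merger]
  lubelvisrur (rule 2 does not apply)
  lubelvisrur → lupelvisrur   [unconditioned shift]
  lupelvisrur → lupelvisror   [pre-rhotic lowering]
  giving Yorakic lupelvisror.
Among the options, 'lupelvisror' alone shows every Yorakic change applied in order.

lupelvisror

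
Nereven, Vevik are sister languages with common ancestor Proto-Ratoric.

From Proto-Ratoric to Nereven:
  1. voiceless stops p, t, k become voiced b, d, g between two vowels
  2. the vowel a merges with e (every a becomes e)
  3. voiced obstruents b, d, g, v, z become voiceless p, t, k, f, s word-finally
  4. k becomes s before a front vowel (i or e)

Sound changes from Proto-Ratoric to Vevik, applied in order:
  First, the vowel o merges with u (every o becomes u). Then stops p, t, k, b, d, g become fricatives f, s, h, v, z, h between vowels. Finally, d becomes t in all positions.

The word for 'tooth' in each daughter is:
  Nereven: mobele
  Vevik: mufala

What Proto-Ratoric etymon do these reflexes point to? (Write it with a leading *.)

*mopala

Position 6: Nereven has e, Vevik has a. Vevik preserves a here (none of its changes turn any other segment into a), so the proto-segment is *a.
Position 3: Nereven has b, Vevik has f. Taking the neighbouring segments as reconstructed: Nereven b could go back to *p or *b; Vevik f could go back to *p or *f — the one source consistent with every daughter is *p.
Position 2: Nereven has o, Vevik has u. Nereven preserves o here (none of its changes turn any other segment into o), so the proto-segment is *o.
Continuing position by position gives *mopala; check it forward:
Nereven: start from *mopala.
  rule 1 (intervocalic voicing): mopala → mobala
  rule 2 (vowel merger): mobala → mobele
  rule 3: no change — mobele
  rule 4: no change — mobele
  ⇒ Nereven mobele
Vevik: *mopala
  mopala → mupala   [vowel merger]
  mupala → mufala   [intervocalic lenition]
  mufala (rule 3 does not apply)
  giving Vevik mufala.
*mopala is the unique common source.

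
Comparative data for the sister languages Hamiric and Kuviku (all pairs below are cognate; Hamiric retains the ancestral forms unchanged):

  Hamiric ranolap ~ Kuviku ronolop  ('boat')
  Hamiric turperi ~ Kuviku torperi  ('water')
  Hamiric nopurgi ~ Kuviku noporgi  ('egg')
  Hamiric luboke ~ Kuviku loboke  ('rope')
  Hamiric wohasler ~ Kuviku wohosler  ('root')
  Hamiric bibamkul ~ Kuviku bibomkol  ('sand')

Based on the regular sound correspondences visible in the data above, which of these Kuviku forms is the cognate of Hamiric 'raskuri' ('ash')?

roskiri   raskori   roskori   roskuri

roskori

wohasler ~ wohosler — Hamiric a corresponds to Kuviku o after a consonant, before a consonant other than r, m, n, p, b, f, v.
turperi ~ torperi, nopurgi ~ noporgi — Hamiric u corresponds to Kuviku o after a consonant, before r.
Applying these to Hamiric 'raskuri':
  raskuri → roskuri   (a→o after a consonant, before a consonant other than r, m, n, p, b, f, v)
  roskuri → roskori   (u→o after a consonant, before r)
So the Kuviku cognate is 'roskori'.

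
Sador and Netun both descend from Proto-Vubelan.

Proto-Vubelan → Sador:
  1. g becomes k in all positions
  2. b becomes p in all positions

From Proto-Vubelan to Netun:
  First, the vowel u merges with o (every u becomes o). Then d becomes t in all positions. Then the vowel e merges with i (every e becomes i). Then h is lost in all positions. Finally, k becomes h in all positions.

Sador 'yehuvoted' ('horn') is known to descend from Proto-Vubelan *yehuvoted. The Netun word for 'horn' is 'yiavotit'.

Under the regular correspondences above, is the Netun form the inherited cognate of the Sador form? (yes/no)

no

Derive the expected Netun reflex of *yehuvoted:
Netun: *yehuvoted
  yehuvoted → yehovoted   [vowel merger]
  yehovoted → yehovotet   [unconditioned shift]
  yehovotet → yihovotit   [vowel merger]
  yihovotit → yiovotit   [h-loss]
  yiovotit (rule 5 does not apply)
  giving Netun yiovotit.
The regular Netun reflex would be 'yiovotit', but the attested form is 'yiavotit'. The correspondence is irregular, so they are not cognates (the Netun form has a different source).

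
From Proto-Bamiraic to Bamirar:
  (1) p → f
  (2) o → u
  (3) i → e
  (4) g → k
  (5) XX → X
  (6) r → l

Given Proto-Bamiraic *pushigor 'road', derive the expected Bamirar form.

fushekul

Bamirar: *pushigor > fushigor > fushigur > fushegur > fushekur > fushekul  (by unconditioned shift, vowel merger, vowel merger, unconditioned shift, unconditioned shift)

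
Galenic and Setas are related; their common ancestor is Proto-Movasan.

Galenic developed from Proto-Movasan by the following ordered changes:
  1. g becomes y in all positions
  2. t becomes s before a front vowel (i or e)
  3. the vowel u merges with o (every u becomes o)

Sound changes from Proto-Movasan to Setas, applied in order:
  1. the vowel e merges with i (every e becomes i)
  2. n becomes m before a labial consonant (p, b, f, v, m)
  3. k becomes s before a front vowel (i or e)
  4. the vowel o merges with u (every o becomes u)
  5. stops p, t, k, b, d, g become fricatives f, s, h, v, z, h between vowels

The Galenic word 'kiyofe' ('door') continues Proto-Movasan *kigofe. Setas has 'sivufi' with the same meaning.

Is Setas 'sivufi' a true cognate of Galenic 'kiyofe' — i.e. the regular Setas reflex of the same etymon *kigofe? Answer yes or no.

Derive the expected Setas reflex of *kigofe:
Setas: *kigofe > kigofi > sigofi > sigufi > sihufi  (by vowel merger, palatalisation, vowel merger, intervocalic lenition)
The regular Setas reflex would be 'sihufi', but the attested form is 'sivufi'. The correspondence is irregular, so they are not cognates (the Setas form has a different source).

no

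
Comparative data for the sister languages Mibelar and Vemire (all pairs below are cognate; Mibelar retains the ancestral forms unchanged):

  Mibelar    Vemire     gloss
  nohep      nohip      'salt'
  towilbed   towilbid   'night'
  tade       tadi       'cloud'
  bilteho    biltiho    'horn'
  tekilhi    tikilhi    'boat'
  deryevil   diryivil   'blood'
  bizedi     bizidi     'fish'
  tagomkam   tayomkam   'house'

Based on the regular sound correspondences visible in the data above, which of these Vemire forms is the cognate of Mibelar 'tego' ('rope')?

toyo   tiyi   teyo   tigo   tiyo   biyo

tiyo

towilbed ~ towilbid, bilteho ~ biltiho — Mibelar e corresponds to Vemire i after a consonant, before a consonant other than r, m, n, p, b, f, v.
tagomkam ~ tayomkam — Mibelar g corresponds to Vemire y between vowels (before a back vowel).
Applying these to Mibelar 'tego':
  tego → tigo   (e→i after a consonant, before a consonant other than r, m, n, p, b, f, v)
  tigo → tiyo   (g→y between vowels (before a back vowel))
So the Vemire cognate is 'tiyo'.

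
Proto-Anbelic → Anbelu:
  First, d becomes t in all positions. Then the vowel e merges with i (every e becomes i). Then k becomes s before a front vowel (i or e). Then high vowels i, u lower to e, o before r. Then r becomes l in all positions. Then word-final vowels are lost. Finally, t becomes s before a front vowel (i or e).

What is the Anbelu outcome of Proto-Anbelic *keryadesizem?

selyasisizim

Anbelu: *keryadesizem > keryatesizem > kiryatisizim > siryatisizim > seryatisizim > selyatisizim > selyasisizim  (by unconditioned shift, vowel merger, palatalisation, pre-rhotic lowering, unconditioned shift, palatalisation)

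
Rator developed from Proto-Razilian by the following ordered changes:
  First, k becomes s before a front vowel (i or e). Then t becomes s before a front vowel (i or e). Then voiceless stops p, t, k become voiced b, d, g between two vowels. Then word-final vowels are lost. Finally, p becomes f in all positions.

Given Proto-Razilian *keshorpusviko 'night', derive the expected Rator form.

Rator: *keshorpusviko
  keshorpusviko → seshorpusviko   [palatalisation]
  seshorpusviko (rule 2 does not apply)
  seshorpusviko → seshorpusvigo   [intervocalic voicing]
  seshorpusvigo → seshorpusvig   [apocope]
  seshorpusvig → seshorfusvig   [unconditioned shift]
  giving Rator seshorfusvig.

seshorfusvig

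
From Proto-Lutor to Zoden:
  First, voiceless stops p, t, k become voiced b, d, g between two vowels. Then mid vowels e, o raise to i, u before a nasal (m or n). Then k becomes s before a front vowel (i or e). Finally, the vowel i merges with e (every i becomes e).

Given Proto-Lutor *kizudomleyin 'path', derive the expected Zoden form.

sezudumleyen

Zoden: *kizudomleyin
  kizudomleyin (rule 1 does not apply)
  kizudomleyin → kizudumleyin   [pre-nasal raising]
  kizudumleyin → sizudumleyin   [palatalisation]
  sizudumleyin → sezudumleyen   [vowel merger]
  giving Zoden sezudumleyen.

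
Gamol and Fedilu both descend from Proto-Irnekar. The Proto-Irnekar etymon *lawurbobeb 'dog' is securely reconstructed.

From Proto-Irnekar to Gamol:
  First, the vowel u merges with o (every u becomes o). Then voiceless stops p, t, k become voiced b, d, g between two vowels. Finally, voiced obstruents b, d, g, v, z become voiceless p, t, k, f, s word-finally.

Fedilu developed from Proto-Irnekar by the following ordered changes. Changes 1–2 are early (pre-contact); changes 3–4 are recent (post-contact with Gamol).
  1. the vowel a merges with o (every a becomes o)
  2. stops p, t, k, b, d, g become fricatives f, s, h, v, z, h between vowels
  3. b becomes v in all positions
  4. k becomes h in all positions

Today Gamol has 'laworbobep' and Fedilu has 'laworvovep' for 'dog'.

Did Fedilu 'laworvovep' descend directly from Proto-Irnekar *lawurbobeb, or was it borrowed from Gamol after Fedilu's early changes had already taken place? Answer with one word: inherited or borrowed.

If inherited, *lawurbobeb would pass through all of Fedilu's changes:
Fedilu: *lawurbobeb
  lawurbobeb → lowurbobeb   [vowel merger]
  lowurbobeb → lowurboveb   [intervocalic lenition]
  lowurboveb → lowurvovev   [unconditioned shift]
  lowurvovev (rule 4 does not apply)
  giving Fedilu lowurvovev.
If borrowed from Gamol 'laworbobep' after the early changes, it would undergo only the recent ones:
  rule 3 (unconditioned shift): laworbobep → laworvovep
  rule 4 (unconditioned shift): no change (laworvovep)
  ⇒ as a loan: laworvovep
Fedilu 'laworvovep' matches the loan outcome 'laworvovep', not the inherited 'lowurvovev' — it skipped the early Fedilu changes, so it was borrowed from Gamol.

borrowed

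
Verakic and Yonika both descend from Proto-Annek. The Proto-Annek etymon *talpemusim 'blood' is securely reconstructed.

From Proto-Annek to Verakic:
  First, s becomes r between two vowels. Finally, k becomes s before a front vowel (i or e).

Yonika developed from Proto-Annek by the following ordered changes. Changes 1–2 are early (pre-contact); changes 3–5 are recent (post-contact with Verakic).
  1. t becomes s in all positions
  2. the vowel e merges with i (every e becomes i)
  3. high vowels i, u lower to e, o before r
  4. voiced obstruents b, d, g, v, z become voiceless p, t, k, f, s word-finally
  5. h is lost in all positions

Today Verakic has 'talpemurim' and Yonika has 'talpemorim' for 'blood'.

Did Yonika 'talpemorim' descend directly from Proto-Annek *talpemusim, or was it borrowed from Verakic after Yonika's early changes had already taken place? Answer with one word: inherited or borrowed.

borrowed

If inherited, *talpemusim would pass through all of Yonika's changes:
Yonika: *talpemusim > salpemusim > salpimusim  (by unconditioned shift, vowel merger)
If borrowed from Verakic 'talpemurim' after the early changes, it would undergo only the recent ones:
  rule 3 (pre-rhotic lowering): talpemurim → talpemorim
  rule 4 (final devoicing): no change (talpemorim)
  rule 5 (h-loss): no change (talpemorim)
  ⇒ as a loan: talpemorim
Yonika 'talpemorim' matches the loan outcome 'talpemorim', not the inherited 'salpimusim' — it skipped the early Yonika changes, so it was borrowed from Verakic.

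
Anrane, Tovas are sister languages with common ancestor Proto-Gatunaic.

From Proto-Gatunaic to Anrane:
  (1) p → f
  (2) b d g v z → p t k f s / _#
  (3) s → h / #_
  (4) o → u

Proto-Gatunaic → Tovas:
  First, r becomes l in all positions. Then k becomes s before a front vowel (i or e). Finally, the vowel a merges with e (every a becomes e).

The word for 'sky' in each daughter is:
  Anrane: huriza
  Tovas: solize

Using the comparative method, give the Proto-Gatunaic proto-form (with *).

Position 2: Anrane has u, Tovas has o. Tovas preserves o here (none of its changes turn any other segment into o), so the proto-segment is *o.
Position 1: Anrane has h, Tovas has s. Taking the neighbouring segments as reconstructed: Anrane h could go back to *s or *h; Tovas s can only go back to *s — the one source consistent with every daughter is *s.
This points to *soriza. Verify forward in each daughter:
Anrane: *soriza
  soriza (rule 1 does not apply)
  soriza (rule 2 does not apply)
  soriza → horiza   [debuccalisation]
  horiza → huriza   [vowel merger]
  giving Anrane huriza.
Tovas: start from *soriza.
  rule 1 (unconditioned shift): soriza → soliza
  rule 2: no change — soliza
  rule 3 (vowel merger): soliza → solize
  ⇒ Tovas solize
No other proto-form is consistent with every reflex, so the reconstruction is *soriza.

*soriza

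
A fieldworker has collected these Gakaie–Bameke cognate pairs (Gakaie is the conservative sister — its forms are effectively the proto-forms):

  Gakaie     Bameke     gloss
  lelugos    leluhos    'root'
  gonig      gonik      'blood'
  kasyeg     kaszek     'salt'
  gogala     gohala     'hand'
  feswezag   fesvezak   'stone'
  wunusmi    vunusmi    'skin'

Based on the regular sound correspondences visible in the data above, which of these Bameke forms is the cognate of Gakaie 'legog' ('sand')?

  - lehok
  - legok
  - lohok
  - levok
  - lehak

lehok

lelugos ~ leluhos — Gakaie g corresponds to Bameke h between vowels (before a back vowel).
gonig ~ gonik, kasyeg ~ kaszek — Gakaie g corresponds to Bameke k word-finally.
Applying these to Gakaie 'legog':
  legog → lehog   (g→h between vowels (before a back vowel))
  lehog → lehok   (g→k word-finally)
So the Bameke cognate is 'lehok'.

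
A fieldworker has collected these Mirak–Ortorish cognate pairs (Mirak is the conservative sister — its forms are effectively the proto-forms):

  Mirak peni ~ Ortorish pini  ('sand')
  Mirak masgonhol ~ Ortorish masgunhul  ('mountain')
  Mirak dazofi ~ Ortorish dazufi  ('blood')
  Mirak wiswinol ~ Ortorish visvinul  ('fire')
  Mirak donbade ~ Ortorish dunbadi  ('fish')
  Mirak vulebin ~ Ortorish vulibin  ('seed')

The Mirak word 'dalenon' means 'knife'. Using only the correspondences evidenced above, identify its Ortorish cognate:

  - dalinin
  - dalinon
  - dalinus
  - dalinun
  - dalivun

peni ~ pini — Mirak e corresponds to Ortorish i after a consonant, before a nasal.
masgonhol ~ masgunhul, donbade ~ dunbadi — Mirak o corresponds to Ortorish u after a consonant, before a nasal.
Applying these to Mirak 'dalenon':
  dalenon → dalinon   (e→i after a consonant, before a nasal)
  dalinon → dalinun   (o→u after a consonant, before a nasal)
So the Ortorish cognate is 'dalinun'.

dalinun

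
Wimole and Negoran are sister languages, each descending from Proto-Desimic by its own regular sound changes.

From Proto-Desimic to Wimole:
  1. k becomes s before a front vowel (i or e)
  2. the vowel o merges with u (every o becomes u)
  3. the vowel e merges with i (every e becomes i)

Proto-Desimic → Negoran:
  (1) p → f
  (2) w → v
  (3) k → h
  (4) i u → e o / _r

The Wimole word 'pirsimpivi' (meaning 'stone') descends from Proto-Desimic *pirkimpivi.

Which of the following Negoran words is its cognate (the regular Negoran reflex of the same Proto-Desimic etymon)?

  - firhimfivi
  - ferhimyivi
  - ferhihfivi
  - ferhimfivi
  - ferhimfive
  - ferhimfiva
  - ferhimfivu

Negoran: *pirkimpivi > firkimfivi > firhimfivi > ferhimfivi  (by unconditioned shift, unconditioned shift, pre-rhotic lowering)
Among the options, 'ferhimfivi' alone shows every Negoran change applied in order.

ferhimfivi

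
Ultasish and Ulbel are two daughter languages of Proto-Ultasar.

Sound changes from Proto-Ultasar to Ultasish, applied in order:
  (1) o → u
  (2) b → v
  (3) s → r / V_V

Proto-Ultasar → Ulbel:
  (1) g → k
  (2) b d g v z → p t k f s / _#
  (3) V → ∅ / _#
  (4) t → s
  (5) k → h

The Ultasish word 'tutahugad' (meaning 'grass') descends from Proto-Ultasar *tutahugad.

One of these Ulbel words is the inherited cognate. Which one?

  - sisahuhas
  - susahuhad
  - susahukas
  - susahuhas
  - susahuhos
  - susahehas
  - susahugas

susahuhas

Ulbel: start from *tutahugad.
  rule 1 (unconditioned shift): tutahugad → tutahukad
  rule 2 (final devoicing): tutahukad → tutahukat
  rule 3: no change — tutahukat
  rule 4 (unconditioned shift): tutahukat → susahukas
  rule 5 (unconditioned shift): susahukas → susahuhas
  ⇒ Ulbel susahuhas
Among the options, 'susahuhas' alone shows every Ulbel change applied in order.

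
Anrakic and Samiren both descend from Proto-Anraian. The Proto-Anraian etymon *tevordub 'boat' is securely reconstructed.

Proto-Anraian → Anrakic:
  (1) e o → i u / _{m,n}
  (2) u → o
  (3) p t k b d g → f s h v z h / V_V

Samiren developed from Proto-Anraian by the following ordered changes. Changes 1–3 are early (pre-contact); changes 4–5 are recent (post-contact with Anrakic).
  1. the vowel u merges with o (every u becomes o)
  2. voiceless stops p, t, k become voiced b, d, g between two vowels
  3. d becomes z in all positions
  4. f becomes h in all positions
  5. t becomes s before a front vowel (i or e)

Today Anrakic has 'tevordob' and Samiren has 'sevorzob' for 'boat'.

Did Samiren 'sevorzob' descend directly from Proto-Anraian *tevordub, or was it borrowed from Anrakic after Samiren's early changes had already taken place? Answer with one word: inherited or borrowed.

If inherited, *tevordub would pass through all of Samiren's changes:
Samiren: *tevordub > tevordob > tevorzob > sevorzob  (by vowel merger, unconditioned shift, palatalisation)
If borrowed from Anrakic 'tevordob' after the early changes, it would undergo only the recent ones:
  rule 4 (unconditioned shift): no change (tevordob)
  rule 5 (palatalisation): tevordob → sevordob
  ⇒ as a loan: sevordob
Samiren 'sevorzob' matches the inherited outcome exactly, so it is an inherited cognate, not a loan.

inherited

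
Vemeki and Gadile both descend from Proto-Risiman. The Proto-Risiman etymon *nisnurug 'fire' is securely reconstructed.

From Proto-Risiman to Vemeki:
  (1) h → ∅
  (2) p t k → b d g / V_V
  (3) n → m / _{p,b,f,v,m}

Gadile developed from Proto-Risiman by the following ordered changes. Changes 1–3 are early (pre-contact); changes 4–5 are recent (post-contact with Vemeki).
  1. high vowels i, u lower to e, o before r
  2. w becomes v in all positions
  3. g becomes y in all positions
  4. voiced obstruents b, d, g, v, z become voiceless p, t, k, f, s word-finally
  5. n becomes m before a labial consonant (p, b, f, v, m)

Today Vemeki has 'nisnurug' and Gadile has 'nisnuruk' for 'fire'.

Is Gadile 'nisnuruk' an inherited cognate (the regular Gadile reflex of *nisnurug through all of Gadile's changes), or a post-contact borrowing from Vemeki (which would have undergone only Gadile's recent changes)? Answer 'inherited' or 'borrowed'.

If inherited, *nisnurug would pass through all of Gadile's changes:
Gadile: *nisnurug > nisnorug > nisnoruy  (by pre-rhotic lowering, unconditioned shift)
If borrowed from Vemeki 'nisnurug' after the early changes, it would undergo only the recent ones:
  rule 4 (final devoicing): nisnurug → nisnuruk
  rule 5 (nasal place assimilation): no change (nisnuruk)
  ⇒ as a loan: nisnuruk
Gadile 'nisnuruk' matches the loan outcome 'nisnuruk', not the inherited 'nisnoruy' — it skipped the early Gadile changes, so it was borrowed from Vemeki.

borrowed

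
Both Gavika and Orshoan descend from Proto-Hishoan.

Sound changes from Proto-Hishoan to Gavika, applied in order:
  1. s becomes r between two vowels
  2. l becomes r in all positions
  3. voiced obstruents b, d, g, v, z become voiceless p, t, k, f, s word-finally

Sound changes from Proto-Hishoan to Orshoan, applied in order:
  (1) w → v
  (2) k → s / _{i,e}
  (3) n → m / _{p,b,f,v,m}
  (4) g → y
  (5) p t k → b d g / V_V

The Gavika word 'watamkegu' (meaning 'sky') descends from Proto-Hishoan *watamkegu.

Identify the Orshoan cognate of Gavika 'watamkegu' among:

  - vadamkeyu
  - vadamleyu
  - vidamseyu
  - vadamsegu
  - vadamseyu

vadamseyu

Orshoan: start from *watamkegu.
  rule 1 (unconditioned shift): watamkegu → vatamkegu
  rule 2 (palatalisation): vatamkegu → vatamsegu
  rule 3: no change — vatamsegu
  rule 4 (unconditioned shift): vatamsegu → vatamseyu
  rule 5 (intervocalic voicing): vatamseyu → vadamseyu
  ⇒ Orshoan vadamseyu
Only 'vadamseyu' matches the regular Orshoan development of *watamkegu.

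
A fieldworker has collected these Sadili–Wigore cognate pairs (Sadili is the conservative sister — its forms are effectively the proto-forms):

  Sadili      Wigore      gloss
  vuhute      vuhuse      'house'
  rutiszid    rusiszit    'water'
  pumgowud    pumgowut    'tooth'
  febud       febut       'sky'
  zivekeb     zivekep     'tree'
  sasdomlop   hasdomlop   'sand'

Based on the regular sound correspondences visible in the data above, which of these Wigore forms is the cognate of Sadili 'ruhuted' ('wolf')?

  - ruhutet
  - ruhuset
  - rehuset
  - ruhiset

vuhute ~ vuhuse — Sadili t corresponds to Wigore s between vowels (before a front vowel).
rutiszid ~ rusiszit, pumgowud ~ pumgowut — Sadili d corresponds to Wigore t word-finally.
Applying these to Sadili 'ruhuted':
  ruhuted → ruhused   (t→s between vowels (before a front vowel))
  ruhused → ruhuset   (d→t word-finally)
So the Wigore cognate is 'ruhuset'.

ruhuset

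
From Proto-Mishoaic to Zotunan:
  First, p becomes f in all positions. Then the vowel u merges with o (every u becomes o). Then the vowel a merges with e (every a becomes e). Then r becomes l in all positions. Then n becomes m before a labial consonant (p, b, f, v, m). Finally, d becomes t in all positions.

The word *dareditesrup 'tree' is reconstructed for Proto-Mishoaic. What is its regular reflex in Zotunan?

teletiteslof

Zotunan: start from *dareditesrup.
  rule 1 (unconditioned shift): dareditesrup → dareditesruf
  rule 2 (vowel merger): dareditesruf → dareditesrof
  rule 3 (vowel merger): dareditesrof → dereditesrof
  rule 4 (unconditioned shift): dereditesrof → delediteslof
  rule 5: no change — delediteslof
  rule 6 (unconditioned shift): delediteslof → teletiteslof
  ⇒ Zotunan teletiteslof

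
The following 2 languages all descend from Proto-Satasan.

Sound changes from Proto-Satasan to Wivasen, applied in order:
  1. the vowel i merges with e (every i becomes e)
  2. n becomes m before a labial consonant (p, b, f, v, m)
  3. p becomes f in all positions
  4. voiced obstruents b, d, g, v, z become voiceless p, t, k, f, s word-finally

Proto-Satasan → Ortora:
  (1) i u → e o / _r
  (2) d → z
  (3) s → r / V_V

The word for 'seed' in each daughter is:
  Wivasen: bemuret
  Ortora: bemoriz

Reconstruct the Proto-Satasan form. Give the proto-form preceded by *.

Position 7: Wivasen has t, Ortora has z. Taking the neighbouring segments as reconstructed: Wivasen t could go back to *t or *d; Ortora z could go back to *d or *z — the one source consistent with every daughter is *d.
Position 6: Wivasen has e, Ortora has i. Ortora preserves i here (none of its changes turn any other segment into i), so the proto-segment is *i.
Position 4: Wivasen has u, Ortora has o. Wivasen preserves u here (none of its changes turn any other segment into u), so the proto-segment is *u.
The remaining positions agree across the daughters. Check the candidate against every language:
Wivasen: start from *bemurid.
  rule 1 (vowel merger): bemurid → bemured
  rule 2: no change — bemured
  rule 3: no change — bemured
  rule 4 (final devoicing): bemured → bemuret
  ⇒ Wivasen bemuret
Ortora: *bemurid > bemorid > bemoriz  (by pre-rhotic lowering, unconditioned shift)
No other proto-form is consistent with every reflex, so the reconstruction is *bemurid.

*bemurid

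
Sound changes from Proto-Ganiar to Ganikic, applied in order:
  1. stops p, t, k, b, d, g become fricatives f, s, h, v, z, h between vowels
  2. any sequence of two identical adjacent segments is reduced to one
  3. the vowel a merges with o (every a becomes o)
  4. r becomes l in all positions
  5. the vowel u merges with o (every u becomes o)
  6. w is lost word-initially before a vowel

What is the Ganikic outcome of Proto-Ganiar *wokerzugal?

Ganikic: start from *wokerzugal.
  rule 1 (intervocalic lenition): wokerzugal → woherzuhal
  rule 2: no change — woherzuhal
  rule 3 (vowel merger): woherzuhal → woherzuhol
  rule 4 (unconditioned shift): woherzuhol → wohelzuhol
  rule 5 (vowel merger): wohelzuhol → wohelzohol
  rule 6 (glide loss): wohelzohol → ohelzohol
  ⇒ Ganikic ohelzohol

ohelzohol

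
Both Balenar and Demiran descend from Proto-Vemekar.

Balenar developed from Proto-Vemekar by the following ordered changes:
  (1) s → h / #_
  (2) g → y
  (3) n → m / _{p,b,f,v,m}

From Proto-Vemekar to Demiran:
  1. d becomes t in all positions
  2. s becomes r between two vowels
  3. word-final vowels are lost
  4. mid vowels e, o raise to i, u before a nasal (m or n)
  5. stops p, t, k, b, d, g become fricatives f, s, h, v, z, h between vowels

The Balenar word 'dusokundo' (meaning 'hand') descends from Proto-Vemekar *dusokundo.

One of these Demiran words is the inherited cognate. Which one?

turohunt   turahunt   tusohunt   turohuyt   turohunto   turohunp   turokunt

Demiran: start from *dusokundo.
  rule 1 (unconditioned shift): dusokundo → tusokunto
  rule 2 (rhotacism): tusokunto → turokunto
  rule 3 (apocope): turokunto → turokunt
  rule 4: no change — turokunt
  rule 5 (intervocalic lenition): turokunt → turohunt
  ⇒ Demiran turohunt
Only 'turohunt' matches the regular Demiran development of *dusokundo.

turohunt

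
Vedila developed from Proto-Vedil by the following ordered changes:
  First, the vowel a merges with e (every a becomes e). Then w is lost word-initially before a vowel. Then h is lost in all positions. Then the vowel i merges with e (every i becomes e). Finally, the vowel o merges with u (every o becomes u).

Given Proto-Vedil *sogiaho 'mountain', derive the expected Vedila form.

sugeeu

Vedila: start from *sogiaho.
  rule 1 (vowel merger): sogiaho → sogieho
  rule 2: no change — sogieho
  rule 3 (h-loss): sogieho → sogieo
  rule 4 (vowel merger): sogieo → sogeeo
  rule 5 (vowel merger): sogeeo → sugeeu
  ⇒ Vedila sugeeu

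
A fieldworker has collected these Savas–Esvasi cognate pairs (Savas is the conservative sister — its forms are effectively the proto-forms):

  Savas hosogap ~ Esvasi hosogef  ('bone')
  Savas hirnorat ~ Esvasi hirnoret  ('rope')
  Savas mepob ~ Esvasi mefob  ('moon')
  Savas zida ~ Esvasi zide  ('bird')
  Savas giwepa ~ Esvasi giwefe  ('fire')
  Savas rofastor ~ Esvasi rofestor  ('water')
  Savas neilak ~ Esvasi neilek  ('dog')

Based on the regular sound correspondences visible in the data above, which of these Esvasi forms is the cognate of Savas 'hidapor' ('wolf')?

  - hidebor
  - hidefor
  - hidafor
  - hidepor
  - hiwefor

hosogap ~ hosogef — Savas a corresponds to Esvasi e after a consonant, before a labial obstruent.
mepob ~ mefob — Savas p corresponds to Esvasi f between vowels (before a back vowel).
Applying these to Savas 'hidapor':
  hidapor → hidepor   (a→e after a consonant, before a labial obstruent)
  hidepor → hidefor   (p→f between vowels (before a back vowel))
So the Esvasi cognate is 'hidefor'.

hidefor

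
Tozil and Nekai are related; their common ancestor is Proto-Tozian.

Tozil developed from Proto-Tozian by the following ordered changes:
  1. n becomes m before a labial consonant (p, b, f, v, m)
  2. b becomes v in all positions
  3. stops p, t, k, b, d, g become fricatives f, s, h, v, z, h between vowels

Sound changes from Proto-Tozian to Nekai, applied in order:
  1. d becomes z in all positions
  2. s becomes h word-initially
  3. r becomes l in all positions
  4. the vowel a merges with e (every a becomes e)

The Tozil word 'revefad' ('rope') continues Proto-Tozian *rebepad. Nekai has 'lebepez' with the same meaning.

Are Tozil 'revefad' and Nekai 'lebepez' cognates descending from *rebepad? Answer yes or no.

Derive the expected Nekai reflex of *rebepad:
Nekai: *rebepad > rebepaz > lebepaz > lebepez  (by unconditioned shift, unconditioned shift, vowel merger)
Nekai 'lebepez' matches the regular reflex exactly, so the pair is cognate.

yes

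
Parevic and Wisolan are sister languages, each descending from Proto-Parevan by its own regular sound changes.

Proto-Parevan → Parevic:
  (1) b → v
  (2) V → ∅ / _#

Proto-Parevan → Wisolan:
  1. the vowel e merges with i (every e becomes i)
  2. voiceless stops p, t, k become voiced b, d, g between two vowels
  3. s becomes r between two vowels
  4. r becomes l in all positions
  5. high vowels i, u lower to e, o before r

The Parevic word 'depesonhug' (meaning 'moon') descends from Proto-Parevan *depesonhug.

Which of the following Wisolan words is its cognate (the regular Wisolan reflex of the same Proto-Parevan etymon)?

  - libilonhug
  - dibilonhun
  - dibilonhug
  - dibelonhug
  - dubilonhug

dibilonhug

Wisolan: *depesonhug
  depesonhug → dipisonhug   [vowel merger]
  dipisonhug → dibisonhug   [intervocalic voicing]
  dibisonhug → dibironhug   [rhotacism]
  dibironhug → dibilonhug   [unconditioned shift]
  dibilonhug (rule 5 does not apply)
  giving Wisolan dibilonhug.
Among the options, 'dibilonhug' alone shows every Wisolan change applied in order.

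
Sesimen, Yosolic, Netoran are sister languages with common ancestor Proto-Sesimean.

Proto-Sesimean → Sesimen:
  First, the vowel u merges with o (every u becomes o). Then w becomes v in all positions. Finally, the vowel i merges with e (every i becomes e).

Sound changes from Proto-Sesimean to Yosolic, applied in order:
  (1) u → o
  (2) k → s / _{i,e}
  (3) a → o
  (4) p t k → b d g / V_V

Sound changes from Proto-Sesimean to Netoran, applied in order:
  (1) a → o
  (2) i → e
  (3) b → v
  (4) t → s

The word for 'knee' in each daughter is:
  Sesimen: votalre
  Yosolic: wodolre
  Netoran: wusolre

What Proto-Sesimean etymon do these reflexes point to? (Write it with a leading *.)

Position 1: Sesimen has v, Yosolic has w, Netoran has w. Yosolic preserves w here (none of its changes turn any other segment into w), so the proto-segment is *w.
Position 3: Sesimen has t, Yosolic has d, Netoran has s. Sesimen preserves t here (none of its changes turn any other segment into t), so the proto-segment is *t.
Position 2: Sesimen has o, Yosolic has o, Netoran has u. Netoran preserves u here (none of its changes turn any other segment into u), so the proto-segment is *u.
Continuing position by position gives *wutalre; check it forward:
Sesimen: *wutalre > wotalre > votalre  (by vowel merger, unconditioned shift)
Yosolic: start from *wutalre.
  rule 1 (vowel merger): wutalre → wotalre
  rule 2: no change — wotalre
  rule 3 (vowel merger): wotalre → wotolre
  rule 4 (intervocalic voicing): wotolre → wodolre
  ⇒ Yosolic wodolre
Netoran: start from *wutalre.
  rule 1 (vowel merger): wutalre → wutolre
  rule 2: no change — wutolre
  rule 3: no change — wutolre
  rule 4 (unconditioned shift): wutolre → wusolre
  ⇒ Netoran wusolre
*wutalre is the unique common source.

*wutalre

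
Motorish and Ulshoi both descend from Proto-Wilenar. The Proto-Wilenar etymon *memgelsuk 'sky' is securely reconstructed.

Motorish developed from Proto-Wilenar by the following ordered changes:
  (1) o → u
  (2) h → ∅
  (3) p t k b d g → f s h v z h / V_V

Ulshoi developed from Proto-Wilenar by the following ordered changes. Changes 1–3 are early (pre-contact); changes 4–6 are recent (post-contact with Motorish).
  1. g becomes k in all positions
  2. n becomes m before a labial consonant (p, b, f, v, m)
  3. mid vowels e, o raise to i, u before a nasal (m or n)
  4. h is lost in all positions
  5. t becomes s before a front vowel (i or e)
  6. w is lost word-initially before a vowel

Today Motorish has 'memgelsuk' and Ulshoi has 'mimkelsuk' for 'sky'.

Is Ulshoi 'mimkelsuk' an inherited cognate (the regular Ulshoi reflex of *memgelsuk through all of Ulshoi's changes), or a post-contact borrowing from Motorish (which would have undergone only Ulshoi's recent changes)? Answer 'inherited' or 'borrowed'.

If inherited, *memgelsuk would pass through all of Ulshoi's changes:
Ulshoi: *memgelsuk > memkelsuk > mimkelsuk  (by unconditioned shift, pre-nasal raising)
If borrowed from Motorish 'memgelsuk' after the early changes, it would undergo only the recent ones:
  rule 4 (h-loss): no change (memgelsuk)
  rule 5 (palatalisation): no change (memgelsuk)
  rule 6 (glide loss): no change (memgelsuk)
  ⇒ as a loan: memgelsuk
Ulshoi 'mimkelsuk' matches the inherited outcome exactly, so it is an inherited cognate, not a loan.

inherited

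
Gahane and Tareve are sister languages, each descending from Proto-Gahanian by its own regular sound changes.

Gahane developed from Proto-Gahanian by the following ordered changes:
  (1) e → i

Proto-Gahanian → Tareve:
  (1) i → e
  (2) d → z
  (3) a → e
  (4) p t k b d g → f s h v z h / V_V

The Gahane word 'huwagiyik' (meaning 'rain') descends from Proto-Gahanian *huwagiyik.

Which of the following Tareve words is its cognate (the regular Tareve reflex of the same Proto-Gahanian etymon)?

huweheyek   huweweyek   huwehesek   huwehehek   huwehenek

huweheyek

Tareve: start from *huwagiyik.
  rule 1 (vowel merger): huwagiyik → huwageyek
  rule 2: no change — huwageyek
  rule 3 (vowel merger): huwageyek → huwegeyek
  rule 4 (intervocalic lenition): huwegeyek → huweheyek
  ⇒ Tareve huweheyek
Only 'huweheyek' matches the regular Tareve development of *huwagiyik.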